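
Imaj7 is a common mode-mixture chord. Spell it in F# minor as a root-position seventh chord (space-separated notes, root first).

F# A# C# E#

The root, F#, is scale degree 1 — the same note in F# minor and F# major; only the chord quality changes. Stacking thirds in F# major on F# gives F#–A#–C#–E#.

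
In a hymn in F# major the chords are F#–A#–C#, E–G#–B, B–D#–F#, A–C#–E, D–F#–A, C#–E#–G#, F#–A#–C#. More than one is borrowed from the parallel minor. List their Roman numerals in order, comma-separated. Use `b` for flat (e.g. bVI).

The diatonic triads in F# major are F#, G#m, A#m, B, C#, D#m, E#dim. F#–A#–C# = F#, B–D#–F# = B and C#–E#–G# = C# all belong to that set. But E–G#–B is foreign: the diatonic vii° on degree 7 is E#dim, whereas E comes from F# minor. It is labeled bVII. A–C#–E is not: scale degree 3 in F# major carries A#m (iii). In F# minor the chord on that degree is A, so here it functions as bIII, borrowed from the parallel minor. D–F#–A is not: scale degree 6 in F# major carries D#m (vi). In F# minor the chord on that degree is D, so here it functions as bVI, borrowed from the parallel minor.

bVII, bIII, bVI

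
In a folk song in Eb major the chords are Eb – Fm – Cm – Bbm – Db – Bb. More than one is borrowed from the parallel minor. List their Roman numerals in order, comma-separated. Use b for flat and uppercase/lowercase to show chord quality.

The diatonic triads in Eb major are Eb, Fm, Gm, Ab, Bb, Cm, Ddim. Eb, Fm, Cm and Bb are all diatonic. Bbm (Bb–Db–F) doesn't fit — on degree 5 Eb major would have Bb (V). Bbm is the degree-5 chord of Eb minor, so it is the borrowed v. Db (Db–F–Ab) is not: scale degree 7 in Eb major carries Ddim (vii°). In Eb minor the chord on that degree is Db, so here it functions as bVII, borrowed from the parallel minor.

v, bVII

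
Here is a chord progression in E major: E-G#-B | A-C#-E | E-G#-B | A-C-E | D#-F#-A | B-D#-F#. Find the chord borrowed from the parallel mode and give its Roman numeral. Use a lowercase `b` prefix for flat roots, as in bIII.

The diatonic triads in E major are E, F#m, G#m, A, B, C#m, D#dim. E–G#–B = E, A–C#–E = A, D#–F#–A = D#dim and B–D#–F# = B are all diatonic. But A–C–E is foreign: the diatonic IV on degree 4 is A, whereas Am comes from E minor. It is labeled iv.

iv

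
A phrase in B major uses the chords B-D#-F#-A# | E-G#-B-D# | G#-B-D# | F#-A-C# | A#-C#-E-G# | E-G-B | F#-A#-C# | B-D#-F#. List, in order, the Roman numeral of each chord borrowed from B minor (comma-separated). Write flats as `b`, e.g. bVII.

B major has the diatonic set B, C#m, D#m, E, F#, G#m, A#dim. B–D#–F#–A# = Bmaj7, E–G#–B–D# = Emaj7, G#–B–D# = G#m, A#–C#–E–G# = A#m7b5, F#–A#–C# = F# and B–D#–F# = B all belong to that set. F#–A–C# is not: scale degree 5 in B major carries F# (V). In B minor the chord on that degree is F#m, so here it functions as v, borrowed from the parallel minor. E–G–B is not: scale degree 4 in B major carries E (IV). In B minor the chord on that degree is Em, so here it functions as iv, borrowed from the parallel minor.

v, iv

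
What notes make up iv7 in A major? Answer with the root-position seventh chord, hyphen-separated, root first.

The root, D, is scale degree 4 — the same note in A major and A minor; only the chord quality changes. Building the minor-seventh chord from the parallel minor on D: D–F–A–C.

D-F-A-C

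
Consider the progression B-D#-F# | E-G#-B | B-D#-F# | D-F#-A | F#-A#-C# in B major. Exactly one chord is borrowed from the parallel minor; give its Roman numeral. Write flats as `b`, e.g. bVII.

bIII

The diatonic triads in B major are B, C#m, D#m, E, F#, G#m, A#dim. B–D#–F# = B, E–G#–B = E and F#–A#–C# = F# all belong to that set. D–F#–A doesn't fit — on degree 3 B major would have D#m (iii). D is the degree-3 chord of B minor, so it is the borrowed bIII.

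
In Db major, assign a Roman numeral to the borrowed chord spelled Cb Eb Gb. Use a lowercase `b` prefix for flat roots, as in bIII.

Cb is the lowered form of scale degree 7 in Db major (the diatonic degree 7 is C). The diatonic chord on degree 7 would be Cdim (vii°), but Cb–Eb–Gb is the major chord from Db minor. As a borrowed chord it is labeled bVII.

bVII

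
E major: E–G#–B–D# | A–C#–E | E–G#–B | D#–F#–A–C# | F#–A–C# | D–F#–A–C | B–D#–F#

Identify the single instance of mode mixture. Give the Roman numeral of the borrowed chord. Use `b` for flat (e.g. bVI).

bVII7

The diatonic triads in E major are E, F#m, G#m, A, B, C#m, D#dim. E–G#–B–D# = Emaj7, A–C#–E = A, E–G#–B = E, D#–F#–A–C# = D#m7b5, F#–A–C# = F#m and B–D#–F# = B are all diatonic. D–F#–A–C doesn't fit — on degree 7 E major would have D#dim (vii°). D7 is the degree-7 chord of E minor, so it is the borrowed bVII7.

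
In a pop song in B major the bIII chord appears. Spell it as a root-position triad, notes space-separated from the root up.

Scale degree 3 in B major is D#. bIII uses the lowered form, D, taken from B minor. In B minor the chord on D is D–F#–A.

D F# A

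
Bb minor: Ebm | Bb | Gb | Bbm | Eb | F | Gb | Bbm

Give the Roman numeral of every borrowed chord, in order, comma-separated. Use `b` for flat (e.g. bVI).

I, IV

In Bb minor (with V from harmonic minor) the diatonic chords are Bbm, Cdim, Db, Ebm, F, Gb, Ab. Of the given chords, Ebm, Gb, Bbm and F are diatonic. But Bb (Bb–D–F) is foreign: the diatonic i on degree 1 is Bbm, whereas Bb comes from Bb major. It is labeled I. Eb (Eb–G–Bb) is not: scale degree 4 in Bb minor carries Ebm (iv). In Bb major the chord on that degree is Eb, so here it functions as IV, borrowed from the parallel major.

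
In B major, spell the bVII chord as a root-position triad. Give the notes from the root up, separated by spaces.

bVII is built on the lowered scale degree 7. In B major degree 7 is A#; lowered it becomes A. In B minor the chord on A is A–C#–E.

A C# E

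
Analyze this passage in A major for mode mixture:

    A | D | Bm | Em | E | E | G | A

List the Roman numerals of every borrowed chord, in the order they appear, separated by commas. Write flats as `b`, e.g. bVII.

The diatonic triads in A major are A, Bm, C#m, D, E, F#m, G#dim. A, D, Bm and E are all diatonic. Em (E–G–B) is not: scale degree 5 in A major carries E (V). In A minor the chord on that degree is Em, so here it functions as v, borrowed from the parallel minor. G (G–B–D) doesn't fit — on degree 7 A major would have G#dim (vii°). G is the degree-7 chord of A minor, so it is the borrowed bVII.

v, bVII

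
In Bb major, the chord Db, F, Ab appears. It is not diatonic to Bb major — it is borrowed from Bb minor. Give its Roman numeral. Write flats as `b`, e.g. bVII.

The root Db is the lowered 3rd scale degree — diatonically Bb major has D there. The diatonic chord on degree 3 would be Dm (iii), but Db–F–Ab is the major chord from Bb minor. As a borrowed chord it is labeled bIII.

bIII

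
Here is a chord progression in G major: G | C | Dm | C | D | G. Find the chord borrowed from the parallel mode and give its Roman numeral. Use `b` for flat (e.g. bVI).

v

The diatonic triads in G major are G, Am, Bm, C, D, Em, F#dim. Of the given chords, G, C and D are diatonic. But Dm (D–F–A) is foreign: the diatonic V on degree 5 is D, whereas Dm comes from G minor. It is labeled v.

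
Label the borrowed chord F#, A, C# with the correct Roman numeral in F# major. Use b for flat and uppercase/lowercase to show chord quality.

F# is scale degree 1 in F# major. F#–A–C# is a minor chord — the form found in F# minor, not the diatonic I (F#). Borrowed into F# major it is written i.

i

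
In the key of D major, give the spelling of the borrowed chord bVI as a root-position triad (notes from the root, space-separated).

Bb D F

The root of bVI is the lowered 6th degree: B becomes Bb. In D minor the chord on Bb is Bb–D–F.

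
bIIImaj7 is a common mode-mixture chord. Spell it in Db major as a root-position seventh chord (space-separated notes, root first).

Fb Ab Cb Eb

The root of bIIImaj7 is the lowered 3rd degree: F becomes Fb. Building the major-seventh chord from the parallel minor on Fb: Fb–Ab–Cb–Eb.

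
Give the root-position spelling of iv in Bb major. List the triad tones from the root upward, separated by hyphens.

iv is built on scale degree 4, which is Eb in both Bb major and its parallel. Stacking thirds in Bb minor on Eb gives Eb–Gb–Bb.

Eb-Gb-Bb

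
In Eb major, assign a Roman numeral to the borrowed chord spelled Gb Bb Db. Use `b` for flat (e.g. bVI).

In Eb major scale degree 3 is G; Gb is its lowered form, from Eb minor. Gb–Bb–Db is a major chord — the form found in Eb minor, not the diatonic iii (Gm). Borrowed into Eb major it is written bIII.

bIII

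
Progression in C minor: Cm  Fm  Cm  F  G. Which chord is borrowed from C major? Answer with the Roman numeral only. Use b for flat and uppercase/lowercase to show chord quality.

In C minor (with V from harmonic minor) the diatonic chords are Cm, Ddim, Eb, Fm, G, Ab, Bb. Cm, Fm and G all belong to that set. F (F–A–C) doesn't fit — on degree 4 C minor would have Fm (iv). F is the degree-4 chord of C major, so it is the borrowed IV.

IV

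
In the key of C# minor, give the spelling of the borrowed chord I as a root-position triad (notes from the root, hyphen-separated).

C#-E#-G#

I is built on scale degree 1, which is C# in both C# minor and its parallel. In C# major the chord on C# is C#–E#–G#.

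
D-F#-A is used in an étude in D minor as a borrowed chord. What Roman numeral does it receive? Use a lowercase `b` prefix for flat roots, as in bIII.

I

The root D is the diatonic 1st degree of D minor; the borrowing shows in the chord quality. The diatonic chord on degree 1 would be Dm (i), but D–F#–A is the major chord from D major. As a borrowed chord it is labeled I.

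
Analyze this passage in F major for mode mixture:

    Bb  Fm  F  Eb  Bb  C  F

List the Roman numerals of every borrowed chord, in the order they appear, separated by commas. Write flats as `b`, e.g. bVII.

In F major the diatonic chords are F, Gm, Am, Bb, C, Dm, Edim. Bb, F and C all belong to that set. Fm (F–Ab–C) is not: scale degree 1 in F major carries F (I). In F minor the chord on that degree is Fm, so here it functions as i, borrowed from the parallel minor. Eb (Eb–G–Bb) doesn't fit — on degree 7 F major would have Edim (vii°). Eb is the degree-7 chord of F minor, so it is the borrowed bVII.

i, bVII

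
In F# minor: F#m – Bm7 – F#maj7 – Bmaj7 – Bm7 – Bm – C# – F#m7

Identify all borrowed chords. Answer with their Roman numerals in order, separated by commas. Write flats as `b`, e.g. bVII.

F# minor has the diatonic set F#m, G#dim, A, Bm, C#, D, E (with V from harmonic minor). F#m, Bm7, Bm, C# and F#m7 are all diatonic. F#maj7 (F#–A#–C#–E#) is not: scale degree 1 in F# minor carries F#m (i). In F# major the chord on that degree is F#maj7, so here it functions as Imaj7, borrowed from the parallel major. Bmaj7 (B–D#–F#–A#) doesn't fit — on degree 4 F# minor would have Bm (iv). Bmaj7 is the degree-4 chord of F# major, so it is the borrowed IVmaj7.

Imaj7, IVmaj7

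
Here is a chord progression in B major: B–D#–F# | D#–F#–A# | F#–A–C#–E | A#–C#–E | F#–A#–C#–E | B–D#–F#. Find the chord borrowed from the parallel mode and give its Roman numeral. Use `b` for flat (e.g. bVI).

The diatonic triads in B major are B, C#m, D#m, E, F#, G#m, A#dim. B–D#–F# = B, D#–F#–A# = D#m, A#–C#–E = A#dim and F#–A#–C#–E = F#7 are all diatonic. F#–A–C#–E doesn't fit — on degree 5 B major would have F# (V). F#m7 is the degree-5 chord of B minor, so it is the borrowed v7.

v7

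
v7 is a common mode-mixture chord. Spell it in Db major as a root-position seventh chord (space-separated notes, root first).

Ab Cb Eb Gb

The root, Ab, is scale degree 5 — the same note in Db major and Db minor; only the chord quality changes. Stacking thirds in Db minor on Ab gives Ab–Cb–Eb–Gb.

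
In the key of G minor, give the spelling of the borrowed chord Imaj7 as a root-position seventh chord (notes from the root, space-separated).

G B D F#

Imaj7 is built on scale degree 1, which is G in both G minor and its parallel. Stacking thirds in G major on G gives G–B–D–F#.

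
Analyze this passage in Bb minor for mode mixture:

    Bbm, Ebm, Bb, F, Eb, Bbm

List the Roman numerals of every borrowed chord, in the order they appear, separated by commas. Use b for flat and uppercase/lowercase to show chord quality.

The diatonic triads in Bb minor (with V from harmonic minor) are Bbm, Cdim, Db, Ebm, F, Gb, Ab. Of the given chords, Bbm, Ebm and F are diatonic. Bb (Bb–D–F) is not: scale degree 1 in Bb minor carries Bbm (i). In Bb major the chord on that degree is Bb, so here it functions as I, borrowed from the parallel major. Eb (Eb–G–Bb) doesn't fit — on degree 4 Bb minor would have Ebm (iv). Eb is the degree-4 chord of Bb major, so it is the borrowed IV.

I, IV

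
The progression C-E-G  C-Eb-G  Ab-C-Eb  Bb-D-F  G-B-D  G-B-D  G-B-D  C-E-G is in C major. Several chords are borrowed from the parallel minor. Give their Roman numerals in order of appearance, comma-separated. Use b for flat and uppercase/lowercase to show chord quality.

i, bVI, bVII

In C major the diatonic chords are C, Dm, Em, F, G, Am, Bdim. Of the given chords, C–E–G = C and G–B–D = G are diatonic. But C–Eb–G is foreign: the diatonic I on degree 1 is C, whereas Cm comes from C minor. It is labeled i. But Ab–C–Eb is foreign: the diatonic vi on degree 6 is Am, whereas Ab comes from C minor. It is labeled bVI. Bb–D–F doesn't fit — on degree 7 C major would have Bdim (vii°). Bb is the degree-7 chord of C minor, so it is the borrowed bVII.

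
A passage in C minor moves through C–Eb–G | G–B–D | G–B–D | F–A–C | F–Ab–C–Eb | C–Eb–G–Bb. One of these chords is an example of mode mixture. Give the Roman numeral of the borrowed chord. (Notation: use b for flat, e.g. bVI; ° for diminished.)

In C minor (with V from harmonic minor) the diatonic chords are Cm, Ddim, Eb, Fm, G, Ab, Bb. Of the given chords, C–Eb–G = Cm, G–B–D = G, F–Ab–C–Eb = Fm7 and C–Eb–G–Bb = Cm7 are diatonic. But F–A–C is foreign: the diatonic iv on degree 4 is Fm, whereas F comes from C major. It is labeled IV.

IV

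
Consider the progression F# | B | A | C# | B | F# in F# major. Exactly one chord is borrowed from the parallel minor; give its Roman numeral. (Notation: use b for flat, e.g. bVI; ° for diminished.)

The diatonic triads in F# major are F#, G#m, A#m, B, C#, D#m, E#dim. F#, B and C# are all diatonic. A (A–C#–E) doesn't fit — on degree 3 F# major would have A#m (iii). A is the degree-3 chord of F# minor, so it is the borrowed bIII.

bIII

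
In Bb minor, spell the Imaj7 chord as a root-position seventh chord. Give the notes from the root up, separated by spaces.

Imaj7 is built on scale degree 1, which is Bb in both Bb minor and its parallel. Building the major-seventh chord from the parallel major on Bb: Bb–D–F–A.

Bb D F A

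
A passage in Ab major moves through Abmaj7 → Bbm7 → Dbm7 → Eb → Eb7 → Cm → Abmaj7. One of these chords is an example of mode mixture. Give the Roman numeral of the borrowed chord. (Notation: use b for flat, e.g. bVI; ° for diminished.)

Ab major has the diatonic set Ab, Bbm, Cm, Db, Eb, Fm, Gdim. Of the given chords, Abmaj7, Bbm7, Eb, Eb7 and Cm are diatonic. Dbm7 (Db–Fb–Ab–Cb) is not: scale degree 4 in Ab major carries Db (IV). In Ab minor the chord on that degree is Dbm7, so here it functions as iv7, borrowed from the parallel minor.

iv7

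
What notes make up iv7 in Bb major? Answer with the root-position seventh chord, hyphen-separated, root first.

The root, Eb, is scale degree 4 — the same note in Bb major and Bb minor; only the chord quality changes. In Bb minor the chord on Eb is Eb–Gb–Bb–Db.

Eb-Gb-Bb-Db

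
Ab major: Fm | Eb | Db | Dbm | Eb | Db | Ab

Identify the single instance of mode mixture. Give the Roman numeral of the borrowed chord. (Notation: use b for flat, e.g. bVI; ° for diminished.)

In Ab major the diatonic chords are Ab, Bbm, Cm, Db, Eb, Fm, Gdim. Fm, Eb, Db and Ab are all diatonic. Dbm (Db–Fb–Ab) is not: scale degree 4 in Ab major carries Db (IV). In Ab minor the chord on that degree is Dbm, so here it functions as iv, borrowed from the parallel minor.

iv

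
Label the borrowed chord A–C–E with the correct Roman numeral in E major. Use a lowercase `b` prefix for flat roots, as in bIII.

iv

A is scale degree 4 in E major. A–C–E is a minor chord — the form found in E minor, not the diatonic IV (A). Borrowed into E major it is written iv.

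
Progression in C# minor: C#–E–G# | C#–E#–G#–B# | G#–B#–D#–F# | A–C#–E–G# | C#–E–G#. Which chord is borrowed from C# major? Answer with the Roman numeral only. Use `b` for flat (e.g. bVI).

In C# minor (with V from harmonic minor) the diatonic chords are C#m, D#dim, E, F#m, G#, A, B. C#–E–G# = C#m, G#–B#–D#–F# = G#7 and A–C#–E–G# = Amaj7 are all diatonic. C#–E#–G#–B# doesn't fit — on degree 1 C# minor would have C#m (i). C#maj7 is the degree-1 chord of C# major, so it is the borrowed Imaj7.

Imaj7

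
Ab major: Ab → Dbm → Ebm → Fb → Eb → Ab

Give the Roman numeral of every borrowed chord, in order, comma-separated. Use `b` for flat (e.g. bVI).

In Ab major the diatonic chords are Ab, Bbm, Cm, Db, Eb, Fm, Gdim. Of the given chords, Ab and Eb are diatonic. Dbm (Db–Fb–Ab) doesn't fit — on degree 4 Ab major would have Db (IV). Dbm is the degree-4 chord of Ab minor, so it is the borrowed iv. Ebm (Eb–Gb–Bb) is not: scale degree 5 in Ab major carries Eb (V). In Ab minor the chord on that degree is Ebm, so here it functions as v, borrowed from the parallel minor. Fb (Fb–Ab–Cb) is not: scale degree 6 in Ab major carries Fm (vi). In Ab minor the chord on that degree is Fb, so here it functions as bVI, borrowed from the parallel minor.

iv, v, bVI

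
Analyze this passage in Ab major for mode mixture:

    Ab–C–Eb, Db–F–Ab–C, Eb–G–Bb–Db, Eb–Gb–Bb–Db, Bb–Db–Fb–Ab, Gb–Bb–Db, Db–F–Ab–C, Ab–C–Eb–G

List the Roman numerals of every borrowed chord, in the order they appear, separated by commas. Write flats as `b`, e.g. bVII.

The diatonic triads in Ab major are Ab, Bbm, Cm, Db, Eb, Fm, Gdim. Of the given chords, Ab–C–Eb = Ab, Db–F–Ab–C = Dbmaj7, Eb–G–Bb–Db = Eb7 and Ab–C–Eb–G = Abmaj7 are diatonic. Eb–Gb–Bb–Db doesn't fit — on degree 5 Ab major would have Eb (V). Ebm7 is the degree-5 chord of Ab minor, so it is the borrowed v7. But Bb–Db–Fb–Ab is foreign: the diatonic ii on degree 2 is Bbm, whereas Bbm7b5 comes from Ab minor. It is labeled iiø7. Gb–Bb–Db doesn't fit — on degree 7 Ab major would have Gdim (vii°). Gb is the degree-7 chord of Ab minor, so it is the borrowed bVII.

v7, iiø7, bVII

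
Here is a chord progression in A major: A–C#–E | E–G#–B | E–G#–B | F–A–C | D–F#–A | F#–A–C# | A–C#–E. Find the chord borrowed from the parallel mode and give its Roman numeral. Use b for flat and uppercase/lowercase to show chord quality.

A major has the diatonic set A, Bm, C#m, D, E, F#m, G#dim. A–C#–E = A, E–G#–B = E, D–F#–A = D and F#–A–C# = F#m are all diatonic. F–A–C doesn't fit — on degree 6 A major would have F#m (vi). F is the degree-6 chord of A minor, so it is the borrowed bVI.

bVI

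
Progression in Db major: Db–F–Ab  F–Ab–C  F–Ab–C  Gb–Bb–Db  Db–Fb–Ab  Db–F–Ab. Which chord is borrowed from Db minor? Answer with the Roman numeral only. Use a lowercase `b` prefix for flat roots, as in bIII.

i

In Db major the diatonic chords are Db, Ebm, Fm, Gb, Ab, Bbm, Cdim. Db–F–Ab = Db, F–Ab–C = Fm and Gb–Bb–Db = Gb are all diatonic. But Db–Fb–Ab is foreign: the diatonic I on degree 1 is Db, whereas Dbm comes from Db minor. It is labeled i.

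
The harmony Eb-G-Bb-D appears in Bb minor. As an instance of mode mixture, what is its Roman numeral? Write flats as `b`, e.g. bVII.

Eb is scale degree 4 in Bb minor. Diatonically Bb minor has Ebm (iv) on that degree; Eb–G–Bb–D is instead the major-seventh chord native to Bb major, so it takes the label IVmaj7.

IVmaj7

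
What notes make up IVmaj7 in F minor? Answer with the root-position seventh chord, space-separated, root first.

Bb D F A

IVmaj7 is built on scale degree 4, which is Bb in both F minor and its parallel. Building the major-seventh chord from the parallel major on Bb: Bb–D–F–A.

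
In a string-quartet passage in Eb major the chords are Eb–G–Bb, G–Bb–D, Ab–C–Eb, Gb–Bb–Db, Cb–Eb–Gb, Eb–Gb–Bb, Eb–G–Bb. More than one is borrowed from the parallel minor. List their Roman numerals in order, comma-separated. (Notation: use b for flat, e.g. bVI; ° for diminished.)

The diatonic triads in Eb major are Eb, Fm, Gm, Ab, Bb, Cm, Ddim. Eb–G–Bb = Eb, G–Bb–D = Gm and Ab–C–Eb = Ab are all diatonic. Gb–Bb–Db doesn't fit — on degree 3 Eb major would have Gm (iii). Gb is the degree-3 chord of Eb minor, so it is the borrowed bIII. Cb–Eb–Gb doesn't fit — on degree 6 Eb major would have Cm (vi). Cb is the degree-6 chord of Eb minor, so it is the borrowed bVI. Eb–Gb–Bb doesn't fit — on degree 1 Eb major would have Eb (I). Ebm is the degree-1 chord of Eb minor, so it is the borrowed i.

bIII, bVI, i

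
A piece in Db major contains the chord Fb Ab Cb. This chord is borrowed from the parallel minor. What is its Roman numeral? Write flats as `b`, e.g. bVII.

bIII

Fb is the lowered form of scale degree 3 in Db major (the diatonic degree 3 is F). Diatonically Db major has Fm (iii) on that degree; Fb–Ab–Cb is instead the major chord native to Db minor, so it takes the label bIII.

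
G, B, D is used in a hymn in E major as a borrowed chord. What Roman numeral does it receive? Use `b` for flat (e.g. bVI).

bIII

The root G is the lowered 3rd scale degree — diatonically E major has G# there. Diatonically E major has G#m (iii) on that degree; G–B–D is instead the major chord native to E minor, so it takes the label bIII.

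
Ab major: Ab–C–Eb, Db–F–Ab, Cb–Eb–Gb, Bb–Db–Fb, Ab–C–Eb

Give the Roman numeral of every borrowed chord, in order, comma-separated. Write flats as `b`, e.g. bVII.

Ab major has the diatonic set Ab, Bbm, Cm, Db, Eb, Fm, Gdim. Of the given chords, Ab–C–Eb = Ab and Db–F–Ab = Db are diatonic. But Cb–Eb–Gb is foreign: the diatonic iii on degree 3 is Cm, whereas Cb comes from Ab minor. It is labeled bIII. But Bb–Db–Fb is foreign: the diatonic ii on degree 2 is Bbm, whereas Bbdim comes from Ab minor. It is labeled ii°.

bIII, ii°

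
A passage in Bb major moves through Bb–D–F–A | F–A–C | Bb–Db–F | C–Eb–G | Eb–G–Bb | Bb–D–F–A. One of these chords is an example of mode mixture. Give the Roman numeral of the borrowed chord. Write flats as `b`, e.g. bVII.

The diatonic triads in Bb major are Bb, Cm, Dm, Eb, F, Gm, Adim. Bb–D–F–A = Bbmaj7, F–A–C = F, C–Eb–G = Cm and Eb–G–Bb = Eb are all diatonic. Bb–Db–F doesn't fit — on degree 1 Bb major would have Bb (I). Bbm is the degree-1 chord of Bb minor, so it is the borrowed i.

i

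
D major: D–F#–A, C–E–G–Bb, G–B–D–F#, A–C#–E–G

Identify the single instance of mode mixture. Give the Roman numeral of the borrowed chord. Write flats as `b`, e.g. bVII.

The diatonic triads in D major are D, Em, F#m, G, A, Bm, C#dim. Of the given chords, D–F#–A = D, G–B–D–F# = Gmaj7 and A–C#–E–G = A7 are diatonic. C–E–G–Bb doesn't fit — on degree 7 D major would have C#dim (vii°). C7 is the degree-7 chord of D minor, so it is the borrowed bVII7.

bVII7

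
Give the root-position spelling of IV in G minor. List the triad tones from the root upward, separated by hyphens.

C-E-G

IV is built on scale degree 4, which is C in both G minor and its parallel. Stacking thirds in G major on C gives C–E–G.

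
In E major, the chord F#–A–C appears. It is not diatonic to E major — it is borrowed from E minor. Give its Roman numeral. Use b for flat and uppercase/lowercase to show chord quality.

The root F# is the diatonic 2nd degree of E major; the borrowing shows in the chord quality. F#–A–C is a diminished chord — the form found in E minor, not the diatonic ii (F#m). Borrowed into E major it is written ii°.

ii°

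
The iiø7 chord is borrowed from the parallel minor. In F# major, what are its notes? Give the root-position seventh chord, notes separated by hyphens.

The root, G#, is scale degree 2 — the same note in F# major and F# minor; only the chord quality changes. Stacking thirds in F# minor on G# gives G#–B–D–F#.

G#-B-D-F#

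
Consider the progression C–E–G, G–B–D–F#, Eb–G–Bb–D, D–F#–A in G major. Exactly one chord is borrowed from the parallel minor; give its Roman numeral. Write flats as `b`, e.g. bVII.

bVImaj7

In G major the diatonic chords are G, Am, Bm, C, D, Em, F#dim. C–E–G = C, G–B–D–F# = Gmaj7 and D–F#–A = D are all diatonic. Eb–G–Bb–D is not: scale degree 6 in G major carries Em (vi). In G minor the chord on that degree is Ebmaj7, so here it functions as bVImaj7, borrowed from the parallel minor.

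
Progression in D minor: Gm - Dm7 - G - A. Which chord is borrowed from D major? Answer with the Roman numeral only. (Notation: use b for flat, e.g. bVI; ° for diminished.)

The diatonic triads in D minor (with V from harmonic minor) are Dm, Edim, F, Gm, A, Bb, C. Of the given chords, Gm, Dm7 and A are diatonic. But G (G–B–D) is foreign: the diatonic iv on degree 4 is Gm, whereas G comes from D major. It is labeled IV.

IV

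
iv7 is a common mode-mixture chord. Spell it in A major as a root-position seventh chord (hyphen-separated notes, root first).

iv7 is built on scale degree 4, which is D in both A major and its parallel. Building the minor-seventh chord from the parallel minor on D: D–F–A–C.

D-F-A-C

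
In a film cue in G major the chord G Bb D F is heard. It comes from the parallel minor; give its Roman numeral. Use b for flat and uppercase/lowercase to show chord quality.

i7

G is scale degree 1 in G major. G–Bb–D–F is a minor-seventh chord — the form found in G minor, not the diatonic I (G). Borrowed into G major it is written i7.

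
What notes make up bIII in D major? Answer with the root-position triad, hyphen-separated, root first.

F-A-C

The root of bIII is the lowered 3rd degree: F# becomes F. In D minor the chord on F is F–A–C.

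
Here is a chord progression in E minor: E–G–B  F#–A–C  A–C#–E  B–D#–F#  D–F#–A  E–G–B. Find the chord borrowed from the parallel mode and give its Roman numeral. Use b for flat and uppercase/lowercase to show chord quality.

In E minor (with V from harmonic minor) the diatonic chords are Em, F#dim, G, Am, B, C, D. E–G–B = Em, F#–A–C = F#dim, B–D#–F# = B and D–F#–A = D all belong to that set. But A–C#–E is foreign: the diatonic iv on degree 4 is Am, whereas A comes from E major. It is labeled IV.

IV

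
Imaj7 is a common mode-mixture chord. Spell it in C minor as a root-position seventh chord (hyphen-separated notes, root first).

The root, C, is scale degree 1 — the same note in C minor and C major; only the chord quality changes. In C major the chord on C is C–E–G–B.

C-E-G-B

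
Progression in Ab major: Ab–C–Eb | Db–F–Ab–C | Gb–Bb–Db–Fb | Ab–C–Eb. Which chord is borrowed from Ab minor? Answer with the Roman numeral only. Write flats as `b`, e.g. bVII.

In Ab major the diatonic chords are Ab, Bbm, Cm, Db, Eb, Fm, Gdim. Of the given chords, Ab–C–Eb = Ab and Db–F–Ab–C = Dbmaj7 are diatonic. Gb–Bb–Db–Fb is not: scale degree 7 in Ab major carries Gdim (vii°). In Ab minor the chord on that degree is Gb7, so here it functions as bVII7, borrowed from the parallel minor.

bVII7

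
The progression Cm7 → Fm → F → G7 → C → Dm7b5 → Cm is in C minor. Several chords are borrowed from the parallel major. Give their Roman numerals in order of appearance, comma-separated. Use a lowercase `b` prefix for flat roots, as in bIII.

In C minor (with V from harmonic minor) the diatonic chords are Cm, Ddim, Eb, Fm, G, Ab, Bb. Cm7, Fm, G7, Dm7b5 and Cm all belong to that set. But F (F–A–C) is foreign: the diatonic iv on degree 4 is Fm, whereas F comes from C major. It is labeled IV. C (C–E–G) is not: scale degree 1 in C minor carries Cm (i). In C major the chord on that degree is C, so here it functions as I, borrowed from the parallel major.

IV, I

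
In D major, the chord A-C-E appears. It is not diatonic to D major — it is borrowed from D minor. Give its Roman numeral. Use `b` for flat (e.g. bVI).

The root A is the diatonic 5th degree of D major; the borrowing shows in the chord quality. The diatonic chord on degree 5 would be A (V), but A–C–E is the minor chord from D minor. As a borrowed chord it is labeled v.

v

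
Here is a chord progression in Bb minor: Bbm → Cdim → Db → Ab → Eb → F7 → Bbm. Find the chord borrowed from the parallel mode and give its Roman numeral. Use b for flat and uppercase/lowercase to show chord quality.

In Bb minor (with V from harmonic minor) the diatonic chords are Bbm, Cdim, Db, Ebm, F, Gb, Ab. Bbm, Cdim, Db, Ab and F7 are all diatonic. Eb (Eb–G–Bb) is not: scale degree 4 in Bb minor carries Ebm (iv). In Bb major the chord on that degree is Eb, so here it functions as IV, borrowed from the parallel major.

IV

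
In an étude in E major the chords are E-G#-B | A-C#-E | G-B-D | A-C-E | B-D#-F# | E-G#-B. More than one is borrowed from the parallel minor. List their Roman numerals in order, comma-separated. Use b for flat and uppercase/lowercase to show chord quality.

E major has the diatonic set E, F#m, G#m, A, B, C#m, D#dim. E–G#–B = E, A–C#–E = A and B–D#–F# = B all belong to that set. But G–B–D is foreign: the diatonic iii on degree 3 is G#m, whereas G comes from E minor. It is labeled bIII. A–C–E doesn't fit — on degree 4 E major would have A (IV). Am is the degree-4 chord of E minor, so it is the borrowed iv.

bIII, iv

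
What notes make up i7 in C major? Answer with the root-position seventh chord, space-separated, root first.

C Eb G Bb

The root, C, is scale degree 1 — the same note in C major and C minor; only the chord quality changes. In C minor the chord on C is C–Eb–G–Bb.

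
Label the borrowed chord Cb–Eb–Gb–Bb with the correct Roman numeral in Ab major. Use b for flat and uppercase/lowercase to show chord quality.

The root Cb is the lowered 3rd scale degree — diatonically Ab major has C there. The diatonic chord on degree 3 would be Cm (iii), but Cb–Eb–Gb–Bb is the major-seventh chord from Ab minor. As a borrowed chord it is labeled bIIImaj7.

bIIImaj7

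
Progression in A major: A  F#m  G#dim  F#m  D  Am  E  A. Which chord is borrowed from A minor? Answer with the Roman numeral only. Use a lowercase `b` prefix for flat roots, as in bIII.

i

In A major the diatonic chords are A, Bm, C#m, D, E, F#m, G#dim. A, F#m, G#dim, D and E all belong to that set. Am (A–C–E) is not: scale degree 1 in A major carries A (I). In A minor the chord on that degree is Am, so here it functions as i, borrowed from the parallel minor.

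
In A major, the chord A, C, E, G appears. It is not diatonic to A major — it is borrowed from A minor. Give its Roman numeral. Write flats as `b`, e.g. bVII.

i7

The root A is the diatonic 1st degree of A major; the borrowing shows in the chord quality. Diatonically A major has A (I) on that degree; A–C–E–G is instead the minor-seventh chord native to A minor, so it takes the label i7.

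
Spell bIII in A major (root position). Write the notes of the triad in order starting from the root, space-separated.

C E G

The root of bIII is the lowered 3rd degree: C# becomes C. In A minor the chord on C is C–E–G.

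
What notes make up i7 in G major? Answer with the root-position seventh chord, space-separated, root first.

G Bb D F

The root, G, is scale degree 1 — the same note in G major and G minor; only the chord quality changes. Stacking thirds in G minor on G gives G–Bb–D–F.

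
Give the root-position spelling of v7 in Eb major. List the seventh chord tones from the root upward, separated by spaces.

Bb Db F Ab

v7 is built on scale degree 5, which is Bb in both Eb major and its parallel. Building the minor-seventh chord from the parallel minor on Bb: Bb–Db–F–Ab.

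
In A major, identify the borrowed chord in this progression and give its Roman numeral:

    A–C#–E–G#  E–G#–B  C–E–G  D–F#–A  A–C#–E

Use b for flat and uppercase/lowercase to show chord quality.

bIII

A major has the diatonic set A, Bm, C#m, D, E, F#m, G#dim. Of the given chords, A–C#–E–G# = Amaj7, E–G#–B = E, D–F#–A = D and A–C#–E = A are diatonic. C–E–G is not: scale degree 3 in A major carries C#m (iii). In A minor the chord on that degree is C, so here it functions as bIII, borrowed from the parallel minor.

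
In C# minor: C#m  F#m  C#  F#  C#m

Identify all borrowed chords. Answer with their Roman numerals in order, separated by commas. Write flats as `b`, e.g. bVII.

I, IV

The diatonic triads in C# minor (with V from harmonic minor) are C#m, D#dim, E, F#m, G#, A, B. Of the given chords, C#m and F#m are diatonic. But C# (C#–E#–G#) is foreign: the diatonic i on degree 1 is C#m, whereas C# comes from C# major. It is labeled I. F# (F#–A#–C#) doesn't fit — on degree 4 C# minor would have F#m (iv). F# is the degree-4 chord of C# major, so it is the borrowed IV.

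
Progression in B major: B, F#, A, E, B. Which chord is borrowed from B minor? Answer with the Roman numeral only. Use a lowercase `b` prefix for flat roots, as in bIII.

bVII

In B major the diatonic chords are B, C#m, D#m, E, F#, G#m, A#dim. B, F# and E all belong to that set. A (A–C#–E) is not: scale degree 7 in B major carries A#dim (vii°). In B minor the chord on that degree is A, so here it functions as bVII, borrowed from the parallel minor.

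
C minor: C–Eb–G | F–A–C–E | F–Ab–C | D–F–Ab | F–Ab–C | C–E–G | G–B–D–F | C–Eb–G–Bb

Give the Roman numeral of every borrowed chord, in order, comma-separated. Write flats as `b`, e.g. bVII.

The diatonic triads in C minor (with V from harmonic minor) are Cm, Ddim, Eb, Fm, G, Ab, Bb. Of the given chords, C–Eb–G = Cm, F–Ab–C = Fm, D–F–Ab = Ddim, G–B–D–F = G7 and C–Eb–G–Bb = Cm7 are diatonic. F–A–C–E is not: scale degree 4 in C minor carries Fm (iv). In C major the chord on that degree is Fmaj7, so here it functions as IVmaj7, borrowed from the parallel major. C–E–G is not: scale degree 1 in C minor carries Cm (i). In C major the chord on that degree is C, so here it functions as I, borrowed from the parallel major.

IVmaj7, I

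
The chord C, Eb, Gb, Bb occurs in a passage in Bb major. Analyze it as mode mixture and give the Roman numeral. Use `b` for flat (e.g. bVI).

iiø7

The root C is the diatonic 2nd degree of Bb major; the borrowing shows in the chord quality. The diatonic chord on degree 2 would be Cm (ii), but C–Eb–Gb–Bb is the half-diminished-seventh chord from Bb minor. As a borrowed chord it is labeled iiø7.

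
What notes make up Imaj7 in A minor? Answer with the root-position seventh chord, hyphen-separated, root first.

Imaj7 is built on scale degree 1, which is A in both A minor and its parallel. Stacking thirds in A major on A gives A–C#–E–G#.

A-C#-E-G#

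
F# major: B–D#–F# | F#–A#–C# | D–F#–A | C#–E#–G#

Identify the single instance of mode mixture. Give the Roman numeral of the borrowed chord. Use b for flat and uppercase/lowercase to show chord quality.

The diatonic triads in F# major are F#, G#m, A#m, B, C#, D#m, E#dim. Of the given chords, B–D#–F# = B, F#–A#–C# = F# and C#–E#–G# = C# are diatonic. But D–F#–A is foreign: the diatonic vi on degree 6 is D#m, whereas D comes from F# minor. It is labeled bVI.

bVI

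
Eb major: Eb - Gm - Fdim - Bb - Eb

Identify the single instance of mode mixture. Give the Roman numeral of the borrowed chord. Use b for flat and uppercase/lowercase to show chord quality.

ii°

The diatonic triads in Eb major are Eb, Fm, Gm, Ab, Bb, Cm, Ddim. Eb, Gm and Bb are all diatonic. But Fdim (F–Ab–Cb) is foreign: the diatonic ii on degree 2 is Fm, whereas Fdim comes from Eb minor. It is labeled ii°.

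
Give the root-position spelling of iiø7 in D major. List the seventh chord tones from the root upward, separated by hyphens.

The root, E, is scale degree 2 — the same note in D major and D minor; only the chord quality changes. Stacking thirds in D minor on E gives E–G–Bb–D.

E-G-Bb-D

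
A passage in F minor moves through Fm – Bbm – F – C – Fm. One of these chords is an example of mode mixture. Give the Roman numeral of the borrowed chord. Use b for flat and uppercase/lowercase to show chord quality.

F minor has the diatonic set Fm, Gdim, Ab, Bbm, C, Db, Eb (with V from harmonic minor). Of the given chords, Fm, Bbm and C are diatonic. But F (F–A–C) is foreign: the diatonic i on degree 1 is Fm, whereas F comes from F major. It is labeled I.

I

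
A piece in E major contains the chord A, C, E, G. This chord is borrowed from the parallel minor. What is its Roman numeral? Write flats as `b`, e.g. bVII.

iv7

The root A is the diatonic 4th degree of E major; the borrowing shows in the chord quality. A–C–E–G is a minor-seventh chord — the form found in E minor, not the diatonic IV (A). Borrowed into E major it is written iv7.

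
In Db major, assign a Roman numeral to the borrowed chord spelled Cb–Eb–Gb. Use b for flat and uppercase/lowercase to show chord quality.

bVII

In Db major scale degree 7 is C; Cb is its lowered form, from Db minor. The diatonic chord on degree 7 would be Cdim (vii°), but Cb–Eb–Gb is the major chord from Db minor. As a borrowed chord it is labeled bVII.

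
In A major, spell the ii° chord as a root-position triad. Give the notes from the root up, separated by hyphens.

ii° is built on scale degree 2, which is B in both A major and its parallel. Stacking thirds in A minor on B gives B–D–F.

B-D-F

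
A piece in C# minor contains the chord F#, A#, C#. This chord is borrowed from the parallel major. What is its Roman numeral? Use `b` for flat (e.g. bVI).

IV

The root F# is the diatonic 4th degree of C# minor; the borrowing shows in the chord quality. The diatonic chord on degree 4 would be F#m (iv), but F#–A#–C# is the major chord from C# major. As a borrowed chord it is labeled IV.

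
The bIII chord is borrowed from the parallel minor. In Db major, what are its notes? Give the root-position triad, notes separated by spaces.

The root of bIII is the lowered 3rd degree: F becomes Fb. Stacking thirds in Db minor on Fb gives Fb–Ab–Cb.

Fb Ab Cb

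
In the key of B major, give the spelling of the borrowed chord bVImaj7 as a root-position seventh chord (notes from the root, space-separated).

bVImaj7 is built on the lowered scale degree 6. In B major degree 6 is G#; lowered it becomes G. In B minor the chord on G is G–B–D–F#.

G B D F#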